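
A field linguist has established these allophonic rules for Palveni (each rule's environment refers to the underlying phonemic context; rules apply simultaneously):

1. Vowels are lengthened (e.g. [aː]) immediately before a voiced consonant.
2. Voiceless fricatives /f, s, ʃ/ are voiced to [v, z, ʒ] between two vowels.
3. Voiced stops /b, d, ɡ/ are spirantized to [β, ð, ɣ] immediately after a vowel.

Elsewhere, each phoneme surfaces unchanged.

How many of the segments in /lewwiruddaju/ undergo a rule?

Segments that undergo a rule: /e/ → [eː] (rule 1); /i/ → [iː] (rule 1); /u/ → [uː] (rule 1); /d/ → [ð] (rule 3); /a/ → [aː] (rule 1).
All other segments surface unchanged.

5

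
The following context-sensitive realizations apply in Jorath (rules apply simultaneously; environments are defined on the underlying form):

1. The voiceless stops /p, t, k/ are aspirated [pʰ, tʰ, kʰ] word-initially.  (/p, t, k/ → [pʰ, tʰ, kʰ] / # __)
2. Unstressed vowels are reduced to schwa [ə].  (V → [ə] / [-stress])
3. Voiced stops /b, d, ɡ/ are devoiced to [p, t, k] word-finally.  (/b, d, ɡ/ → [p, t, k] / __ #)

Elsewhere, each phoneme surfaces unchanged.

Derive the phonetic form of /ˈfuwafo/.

/f/ (word-initial) is unaffected → [f].
/u/ (between /f/ and /w/) fails the environment for rule 2, so it stays [u].
/w/ (between /u/ and /a/): no rule targets it → [w].
/a/ (between /w/ and /f/): in an unstressed syllable, so rule 2 applies → [ə].
/f/ (between /a/ and /o/) is unaffected → [f].
/o/ (word-final) occurs in an unstressed syllable → [ə] by rule 2.

[ˈfuwəfə]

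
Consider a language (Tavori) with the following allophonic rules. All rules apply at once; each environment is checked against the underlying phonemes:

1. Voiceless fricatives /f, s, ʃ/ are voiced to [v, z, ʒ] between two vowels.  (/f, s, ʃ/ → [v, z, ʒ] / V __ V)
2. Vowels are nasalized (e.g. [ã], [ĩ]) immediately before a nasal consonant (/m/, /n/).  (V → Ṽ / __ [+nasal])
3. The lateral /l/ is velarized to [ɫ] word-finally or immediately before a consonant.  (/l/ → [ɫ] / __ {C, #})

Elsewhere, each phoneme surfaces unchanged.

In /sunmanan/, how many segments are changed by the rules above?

Segments that undergo a rule: /u/ → [ũ] (rule 2); /a/ → [ã] (rule 2); /a/ → [ã] (rule 2).
All other segments surface unchanged.

3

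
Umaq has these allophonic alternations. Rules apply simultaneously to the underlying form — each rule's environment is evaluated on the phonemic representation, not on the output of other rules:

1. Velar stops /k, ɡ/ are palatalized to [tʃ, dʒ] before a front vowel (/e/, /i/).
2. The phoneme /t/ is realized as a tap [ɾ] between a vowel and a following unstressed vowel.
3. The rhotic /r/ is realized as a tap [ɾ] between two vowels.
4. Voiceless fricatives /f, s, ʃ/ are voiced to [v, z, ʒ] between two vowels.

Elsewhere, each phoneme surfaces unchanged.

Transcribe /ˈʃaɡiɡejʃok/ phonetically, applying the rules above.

[ˈʃadʒidʒejʃok]

/ʃ/ — word-initial; rule 4 does not apply here → [ʃ].
/a/ (between /ʃ/ and /ɡ/) is unaffected → [a].
Rule 1 applies to /ɡ/ (between /a/ and /i/: before a front vowel) → [dʒ].
/i/ — not in any rule's target class → [i].
/ɡ/ (between /i/ and /e/) occurs before a front vowel → [dʒ] by rule 1.
/e/ (between /ɡ/ and /j/) is unaffected → [e].
/j/ stays [j].
/ʃ/ (between /j/ and /o/) is in the target of rule 4 but the environment (between two vowels) is not met → [ʃ].
/o/ (between /ʃ/ and /k/) is unaffected → [o].
/k/ (word-final) is in the target of rule 1 but the environment (before a front vowel) is not met → [k].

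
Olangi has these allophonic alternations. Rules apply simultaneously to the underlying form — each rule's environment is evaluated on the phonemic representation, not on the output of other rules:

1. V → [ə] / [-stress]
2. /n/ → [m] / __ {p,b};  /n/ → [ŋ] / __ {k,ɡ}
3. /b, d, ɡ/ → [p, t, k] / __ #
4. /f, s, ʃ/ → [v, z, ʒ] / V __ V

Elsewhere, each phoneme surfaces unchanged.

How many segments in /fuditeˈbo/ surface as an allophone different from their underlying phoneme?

3

Segments that undergo a rule: /u/ → [ə] (rule 1); /i/ → [ə] (rule 1); /e/ → [ə] (rule 1).
All other segments surface unchanged.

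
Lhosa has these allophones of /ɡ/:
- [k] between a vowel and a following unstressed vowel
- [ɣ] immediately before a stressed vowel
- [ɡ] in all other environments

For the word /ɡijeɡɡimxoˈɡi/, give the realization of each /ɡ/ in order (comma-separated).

Occurrence 1 (position 1): no conditioning environment matches → elsewhere allophone [ɡ].
Occurrence 2 (position 5): no conditioning environment matches → elsewhere allophone [ɡ].
Occurrence 3 (position 6): no conditioning environment matches → elsewhere allophone [ɡ].
Occurrence 4 (position 11): immediately before a stressed vowel → [ɣ].

[ɡ], [ɡ], [ɡ], [ɣ]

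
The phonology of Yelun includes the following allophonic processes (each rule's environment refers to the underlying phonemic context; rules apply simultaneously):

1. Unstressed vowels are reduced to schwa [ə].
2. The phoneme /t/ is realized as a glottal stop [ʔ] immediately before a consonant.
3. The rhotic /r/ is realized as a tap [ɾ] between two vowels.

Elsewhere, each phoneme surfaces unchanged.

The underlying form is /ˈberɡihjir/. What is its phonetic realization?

[ˈberɡəhjər]

/b/ — not in any rule's target class → [b].
/e/ (between /b/ and /r/): rule 1 targets it, but not in an unstressed syllable → unchanged [e].
/r/ (between /e/ and /ɡ/): rule 3 targets it, but not between two vowels → unchanged [r].
/ɡ/ (between /r/ and /i/): no rule targets it → [ɡ].
/i/ (between /ɡ/ and /h/): in an unstressed syllable, so rule 1 applies → [ə].
/h/ — not in any rule's target class → [h].
/j/ stays [j].
/i/ (between /j/ and /r/): in an unstressed syllable, so rule 1 applies → [ə].
/r/ (word-final) fails the environment for rule 3, so it stays [r].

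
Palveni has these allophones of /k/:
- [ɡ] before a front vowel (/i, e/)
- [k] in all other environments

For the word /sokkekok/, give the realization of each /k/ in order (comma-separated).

Occurrence 1 (position 3): no conditioning environment matches → elsewhere allophone [k].
Occurrence 2 (position 4): before a front vowel (/i, e/) → [ɡ].
Occurrence 3 (position 6): no conditioning environment matches → elsewhere allophone [k].
Occurrence 4 (position 8): no conditioning environment matches → elsewhere allophone [k].

[k], [ɡ], [k], [k]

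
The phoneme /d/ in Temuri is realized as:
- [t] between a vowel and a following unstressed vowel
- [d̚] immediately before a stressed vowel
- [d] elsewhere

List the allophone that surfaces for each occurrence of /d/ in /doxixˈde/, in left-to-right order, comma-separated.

[d], [d̚]

Occurrence 1 (position 1): no conditioning environment matches → elsewhere allophone [d].
Occurrence 2 (position 6): immediately before a stressed vowel → [d̚].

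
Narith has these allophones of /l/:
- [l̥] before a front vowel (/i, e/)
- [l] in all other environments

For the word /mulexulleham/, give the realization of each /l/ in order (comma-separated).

Occurrence 1 (position 3): before a front vowel (/i, e/) → [l̥].
Occurrence 2 (position 7): no conditioning environment matches → elsewhere allophone [l].
Occurrence 3 (position 8): before a front vowel (/i, e/) → [l̥].

[l̥], [l], [l̥]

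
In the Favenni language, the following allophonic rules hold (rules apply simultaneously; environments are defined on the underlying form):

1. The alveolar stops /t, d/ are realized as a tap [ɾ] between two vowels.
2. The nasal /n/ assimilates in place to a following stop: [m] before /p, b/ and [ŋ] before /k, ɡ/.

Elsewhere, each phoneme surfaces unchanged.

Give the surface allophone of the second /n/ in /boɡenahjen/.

[n]

/n/ — word-final; rule 2 does not apply here → [n].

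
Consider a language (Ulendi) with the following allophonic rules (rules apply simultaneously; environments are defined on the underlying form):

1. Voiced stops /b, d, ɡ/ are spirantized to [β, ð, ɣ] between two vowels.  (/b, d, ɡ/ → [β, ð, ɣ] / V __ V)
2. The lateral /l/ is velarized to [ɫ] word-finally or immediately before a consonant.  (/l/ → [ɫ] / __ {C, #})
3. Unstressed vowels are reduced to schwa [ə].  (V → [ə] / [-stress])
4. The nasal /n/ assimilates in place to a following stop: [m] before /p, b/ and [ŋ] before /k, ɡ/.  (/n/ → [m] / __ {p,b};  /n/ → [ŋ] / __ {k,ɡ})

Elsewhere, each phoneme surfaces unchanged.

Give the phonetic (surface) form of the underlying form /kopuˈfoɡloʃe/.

/k/ (word-initial) is unaffected → [k].
/o/ — between /k/ and /p/, in an unstressed syllable — surfaces as [ə] (rule 3).
/p/ (between /o/ and /u/) is unaffected → [p].
/u/ meets the environment for rule 3 (in an unstressed syllable) → [ə].
/f/ (between /u/ and /o/): no rule targets it → [f].
/o/ (between /f/ and /ɡ/): rule 3 targets it, but not in an unstressed syllable → unchanged [o].
/ɡ/ (between /o/ and /l/): rule 1 targets it, but not between two vowels → unchanged [ɡ].
/l/ — between /ɡ/ and /o/; rule 2 does not apply here → [l].
/o/ (between /l/ and /ʃ/): in an unstressed syllable, so rule 3 applies → [ə].
/ʃ/ (between /o/ and /e/) is unaffected → [ʃ].
Rule 3 applies to /e/ (word-final: in an unstressed syllable) → [ə].

[kəpəˈfoɡləʃə]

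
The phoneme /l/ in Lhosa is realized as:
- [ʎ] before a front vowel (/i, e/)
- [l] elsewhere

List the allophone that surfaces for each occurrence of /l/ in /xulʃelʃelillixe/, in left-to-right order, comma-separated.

[l], [l], [ʎ], [l], [ʎ]

Occurrence 1 (position 3): no conditioning environment matches → elsewhere allophone [l].
Occurrence 2 (position 6): no conditioning environment matches → elsewhere allophone [l].
Occurrence 3 (position 9): before a front vowel (/i, e/) → [ʎ].
Occurrence 4 (position 11): no conditioning environment matches → elsewhere allophone [l].
Occurrence 5 (position 12): before a front vowel (/i, e/) → [ʎ].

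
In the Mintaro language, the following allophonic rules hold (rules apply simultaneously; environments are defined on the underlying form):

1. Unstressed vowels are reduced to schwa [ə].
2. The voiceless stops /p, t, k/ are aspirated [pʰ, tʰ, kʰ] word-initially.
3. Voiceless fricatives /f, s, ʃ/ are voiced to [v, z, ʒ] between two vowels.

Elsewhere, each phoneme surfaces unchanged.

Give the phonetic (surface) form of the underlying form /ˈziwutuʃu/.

[ˈziwətəʒə]

/i/ (between /z/ and /w/): rule 1 targets it, but not in an unstressed syllable → unchanged [i].
/u/ — between /w/ and /t/, in an unstressed syllable — surfaces as [ə] (rule 1).
/t/ (between /u/ and /u/) is in the target of rule 2 but the environment (word-initially) is not met → [t].
/u/ (between /t/ and /ʃ/): in an unstressed syllable, so rule 1 applies → [ə].
/ʃ/ (between /u/ and /u/): between two vowels, so rule 3 applies → [ʒ].
/u/ (word-final): in an unstressed syllable, so rule 1 applies → [ə].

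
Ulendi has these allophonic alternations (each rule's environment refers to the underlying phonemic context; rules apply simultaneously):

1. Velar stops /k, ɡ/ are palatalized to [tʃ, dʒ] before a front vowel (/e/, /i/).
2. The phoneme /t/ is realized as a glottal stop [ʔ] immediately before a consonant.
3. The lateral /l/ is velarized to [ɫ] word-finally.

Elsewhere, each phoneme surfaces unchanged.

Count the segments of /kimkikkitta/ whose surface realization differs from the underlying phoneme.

4

Segments that undergo a rule: /k/ → [tʃ] (rule 1); /k/ → [tʃ] (rule 1); /k/ → [tʃ] (rule 1); /t/ → [ʔ] (rule 2).
All other segments surface unchanged.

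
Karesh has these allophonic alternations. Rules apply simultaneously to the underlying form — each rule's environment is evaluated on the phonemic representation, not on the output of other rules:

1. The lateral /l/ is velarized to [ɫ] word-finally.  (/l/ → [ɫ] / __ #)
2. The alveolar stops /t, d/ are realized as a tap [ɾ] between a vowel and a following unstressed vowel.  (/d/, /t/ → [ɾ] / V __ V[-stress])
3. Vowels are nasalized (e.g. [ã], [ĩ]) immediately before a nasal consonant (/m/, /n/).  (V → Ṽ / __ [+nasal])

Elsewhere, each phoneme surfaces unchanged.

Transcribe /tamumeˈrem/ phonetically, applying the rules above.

[tãmũmeˈrẽm]

/t/ (word-initial): rule 2 targets it, but not between a vowel and a following unstressed vowel → unchanged [t].
/a/ meets the environment for rule 3 (before a nasal consonant) → [ã].
/u/ — between /m/ and /m/, before a nasal consonant — surfaces as [ũ] (rule 3).
/e/ — between /m/ and /r/; rule 3 does not apply here → [e].
Rule 3 applies to /e/ (between /r/ and /m/: before a nasal consonant) → [ẽ].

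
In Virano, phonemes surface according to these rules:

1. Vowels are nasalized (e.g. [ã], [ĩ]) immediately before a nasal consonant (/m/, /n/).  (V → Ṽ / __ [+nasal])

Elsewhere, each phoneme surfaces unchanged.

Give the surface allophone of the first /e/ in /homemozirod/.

[ẽ]

Rule 1 applies to /e/ (between /m/ and /m/: before a nasal consonant) → [ẽ].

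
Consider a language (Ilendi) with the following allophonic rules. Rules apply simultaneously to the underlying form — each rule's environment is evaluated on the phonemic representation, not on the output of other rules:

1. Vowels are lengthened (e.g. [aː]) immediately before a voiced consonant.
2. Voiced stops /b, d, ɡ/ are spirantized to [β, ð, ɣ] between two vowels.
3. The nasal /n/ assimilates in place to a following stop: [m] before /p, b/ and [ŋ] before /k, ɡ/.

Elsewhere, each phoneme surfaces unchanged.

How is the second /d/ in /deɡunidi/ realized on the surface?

[ð]

/d/ meets the environment for rule 2 (between two vowels) → [ð].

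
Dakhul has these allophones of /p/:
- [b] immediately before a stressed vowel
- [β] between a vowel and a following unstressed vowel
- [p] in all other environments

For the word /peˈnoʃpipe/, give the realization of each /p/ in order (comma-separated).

Occurrence 1 (position 1): no conditioning environment matches → elsewhere allophone [p].
Occurrence 2 (position 6): no conditioning environment matches → elsewhere allophone [p].
Occurrence 3 (position 8): between a vowel and a following unstressed vowel → [β].

[p], [p], [β]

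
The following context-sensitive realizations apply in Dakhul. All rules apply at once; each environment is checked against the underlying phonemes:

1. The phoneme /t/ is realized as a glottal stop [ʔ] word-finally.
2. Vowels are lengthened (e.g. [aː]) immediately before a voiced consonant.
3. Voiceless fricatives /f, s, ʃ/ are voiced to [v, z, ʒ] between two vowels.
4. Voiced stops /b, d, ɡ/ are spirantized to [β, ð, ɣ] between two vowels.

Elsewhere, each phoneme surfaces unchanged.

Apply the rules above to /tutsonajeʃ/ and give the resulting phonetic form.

[tutsoːnaːjeʃ]

/t/ (word-initial) fails the environment for rule 1, so it stays [t].
/u/ (between /t/ and /t/) fails the environment for rule 2, so it stays [u].
/t/ (between /u/ and /s/) fails the environment for rule 1, so it stays [t].
/s/ (between /t/ and /o/): rule 3 targets it, but not between two vowels → unchanged [s].
Rule 2 applies to /o/ (between /s/ and /n/: before a voiced consonant) → [oː].
/n/ (between /o/ and /a/): no rule targets it → [n].
Rule 2 applies to /a/ (between /n/ and /j/: before a voiced consonant) → [aː].
/j/ stays [j].
/e/ (between /j/ and /ʃ/) is in the target of rule 2 but the environment (before a voiced consonant) is not met → [e].
/ʃ/ (word-final): rule 3 targets it, but not between two vowels → unchanged [ʃ].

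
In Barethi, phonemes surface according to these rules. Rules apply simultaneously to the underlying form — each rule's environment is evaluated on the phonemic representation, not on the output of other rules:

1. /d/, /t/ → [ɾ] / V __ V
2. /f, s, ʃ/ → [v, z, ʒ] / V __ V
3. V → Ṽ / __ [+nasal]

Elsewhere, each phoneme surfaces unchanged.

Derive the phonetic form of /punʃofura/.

[pũnʃovura]

/p/ (word-initial): no rule targets it → [p].
/u/ (between /p/ and /n/): before a nasal consonant, so rule 3 applies → [ũ].
/n/ — not in any rule's target class → [n].
/ʃ/ (between /n/ and /o/) fails the environment for rule 2, so it stays [ʃ].
/o/ (between /ʃ/ and /f/) fails the environment for rule 3, so it stays [o].
/f/ — between /o/ and /u/, between two vowels — surfaces as [v] (rule 2).
/u/ (between /f/ and /r/): rule 3 targets it, but not before a nasal consonant → unchanged [u].
/r/ (between /u/ and /a/): no rule targets it → [r].
/a/ (word-final): rule 3 targets it, but not before a nasal consonant → unchanged [a].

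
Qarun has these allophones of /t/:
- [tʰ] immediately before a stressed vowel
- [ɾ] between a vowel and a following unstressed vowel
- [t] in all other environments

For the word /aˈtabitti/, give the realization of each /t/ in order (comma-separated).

Occurrence 1 (position 2): immediately before a stressed vowel → [tʰ].
Occurrence 2 (position 6): no conditioning environment matches → elsewhere allophone [t].
Occurrence 3 (position 7): no conditioning environment matches → elsewhere allophone [t].

[tʰ], [t], [t]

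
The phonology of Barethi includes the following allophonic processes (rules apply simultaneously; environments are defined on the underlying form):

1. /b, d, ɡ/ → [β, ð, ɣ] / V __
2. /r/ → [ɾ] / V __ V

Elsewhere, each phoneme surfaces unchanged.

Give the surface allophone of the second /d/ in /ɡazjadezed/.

/d/ (word-final) occurs immediately after a vowel → [ð] by rule 1.

[ð]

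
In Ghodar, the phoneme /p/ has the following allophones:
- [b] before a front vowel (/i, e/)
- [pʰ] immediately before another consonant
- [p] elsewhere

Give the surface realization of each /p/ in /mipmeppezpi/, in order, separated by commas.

Occurrence 1 (position 3): immediately before another consonant → [pʰ].
Occurrence 2 (position 6): immediately before another consonant → [pʰ].
Occurrence 3 (position 7): before a front vowel (/i, e/) → [b].
Occurrence 4 (position 10): before a front vowel (/i, e/) → [b].

[pʰ], [pʰ], [b], [b]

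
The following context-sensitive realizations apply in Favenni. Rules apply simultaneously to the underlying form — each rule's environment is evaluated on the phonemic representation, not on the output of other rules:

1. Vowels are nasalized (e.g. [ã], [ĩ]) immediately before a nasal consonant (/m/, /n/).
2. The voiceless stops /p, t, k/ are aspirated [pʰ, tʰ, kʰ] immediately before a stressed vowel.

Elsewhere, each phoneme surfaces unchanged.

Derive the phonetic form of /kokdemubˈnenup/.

[kokdẽmubˈnẽnup]

/k/ (word-initial) is in the target of rule 2 but the environment (immediately before a stressed vowel) is not met → [k].
/o/ (between /k/ and /k/) is in the target of rule 1 but the environment (before a nasal consonant) is not met → [o].
/k/ (between /o/ and /d/): rule 2 targets it, but not immediately before a stressed vowel → unchanged [k].
/d/ (between /k/ and /e/): no rule targets it → [d].
/e/ meets the environment for rule 1 (before a nasal consonant) → [ẽ].
/m/ (between /e/ and /u/) is unaffected → [m].
/u/ (between /m/ and /b/): rule 1 targets it, but not before a nasal consonant → unchanged [u].
/b/ — not in any rule's target class → [b].
/n/ — not in any rule's target class → [n].
/e/ (between /n/ and /n/) occurs before a nasal consonant → [ẽ] by rule 1.
/n/ — not in any rule's target class → [n].
/u/ — between /n/ and /p/; rule 1 does not apply here → [u].
/p/ (word-final): rule 2 targets it, but not immediately before a stressed vowel → unchanged [p].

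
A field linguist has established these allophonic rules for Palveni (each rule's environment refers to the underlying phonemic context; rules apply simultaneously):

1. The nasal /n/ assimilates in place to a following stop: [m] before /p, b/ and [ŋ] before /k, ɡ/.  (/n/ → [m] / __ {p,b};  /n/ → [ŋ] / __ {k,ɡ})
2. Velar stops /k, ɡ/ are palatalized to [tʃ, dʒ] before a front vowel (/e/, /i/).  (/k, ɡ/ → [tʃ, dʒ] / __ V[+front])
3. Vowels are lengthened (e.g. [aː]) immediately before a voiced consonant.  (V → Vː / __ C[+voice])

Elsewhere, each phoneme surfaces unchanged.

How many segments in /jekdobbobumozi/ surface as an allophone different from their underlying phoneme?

Segments that undergo a rule: /o/ → [oː] (rule 3); /o/ → [oː] (rule 3); /u/ → [uː] (rule 3); /o/ → [oː] (rule 3).
All other segments surface unchanged.

4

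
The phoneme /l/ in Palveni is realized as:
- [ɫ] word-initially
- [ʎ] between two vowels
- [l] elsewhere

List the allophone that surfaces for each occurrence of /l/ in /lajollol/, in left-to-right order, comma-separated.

Occurrence 1 (position 1): word-initially → [ɫ].
Occurrence 2 (position 5): no conditioning environment matches → elsewhere allophone [l].
Occurrence 3 (position 6): no conditioning environment matches → elsewhere allophone [l].
Occurrence 4 (position 8): no conditioning environment matches → elsewhere allophone [l].

[ɫ], [l], [l], [l]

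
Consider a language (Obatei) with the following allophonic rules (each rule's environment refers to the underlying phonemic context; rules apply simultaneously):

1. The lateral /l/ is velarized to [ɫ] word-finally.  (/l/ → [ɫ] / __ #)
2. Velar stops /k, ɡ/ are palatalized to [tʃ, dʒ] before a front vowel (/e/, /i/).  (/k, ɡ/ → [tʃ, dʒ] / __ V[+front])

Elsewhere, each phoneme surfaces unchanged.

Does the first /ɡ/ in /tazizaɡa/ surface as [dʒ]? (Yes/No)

/ɡ/ — between /a/ and /a/; rule 2 does not apply here → [ɡ].
The actual realization is [ɡ], not [dʒ].

No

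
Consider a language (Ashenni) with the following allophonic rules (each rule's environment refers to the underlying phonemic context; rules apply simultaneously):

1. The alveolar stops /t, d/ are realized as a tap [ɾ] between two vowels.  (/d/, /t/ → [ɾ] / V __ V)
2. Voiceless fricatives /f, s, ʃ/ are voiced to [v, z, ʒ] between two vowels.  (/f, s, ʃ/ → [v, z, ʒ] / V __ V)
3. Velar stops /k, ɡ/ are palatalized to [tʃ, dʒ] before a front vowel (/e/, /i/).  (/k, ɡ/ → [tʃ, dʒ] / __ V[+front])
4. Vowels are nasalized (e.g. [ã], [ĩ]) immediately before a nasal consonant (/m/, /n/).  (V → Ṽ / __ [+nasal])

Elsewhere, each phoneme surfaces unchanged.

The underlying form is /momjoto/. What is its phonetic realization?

Rule 4 applies to /o/ (between /m/ and /m/: before a nasal consonant) → [õ].
/o/ (between /j/ and /t/) is in the target of rule 4 but the environment (before a nasal consonant) is not met → [o].
/t/ meets the environment for rule 1 (between two vowels) → [ɾ].
/o/ — word-final; rule 4 does not apply here → [o].

[mõmjoɾo]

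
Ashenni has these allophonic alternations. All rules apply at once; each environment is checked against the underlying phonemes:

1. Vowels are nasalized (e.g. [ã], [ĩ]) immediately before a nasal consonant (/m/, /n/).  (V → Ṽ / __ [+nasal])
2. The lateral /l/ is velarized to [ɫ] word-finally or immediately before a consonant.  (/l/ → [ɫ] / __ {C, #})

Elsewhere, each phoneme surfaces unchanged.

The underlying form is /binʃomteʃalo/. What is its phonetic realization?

[bĩnʃõmteʃalo]

/b/ (word-initial) is unaffected → [b].
/i/ — between /b/ and /n/, before a nasal consonant — surfaces as [ĩ] (rule 1).
/n/ (between /i/ and /ʃ/) is unaffected → [n].
/ʃ/ — not in any rule's target class → [ʃ].
/o/ meets the environment for rule 1 (before a nasal consonant) → [õ].
/m/ — not in any rule's target class → [m].
/t/ (between /m/ and /e/) is unaffected → [t].
/e/ (between /t/ and /ʃ/): rule 1 targets it, but not before a nasal consonant → unchanged [e].
/ʃ/ (between /e/ and /a/) is unaffected → [ʃ].
/a/ (between /ʃ/ and /l/) is in the target of rule 1 but the environment (before a nasal consonant) is not met → [a].
/l/ (between /a/ and /o/) is in the target of rule 2 but the environment (word-finally or immediately before a consonant) is not met → [l].
/o/ — word-final; rule 1 does not apply here → [o].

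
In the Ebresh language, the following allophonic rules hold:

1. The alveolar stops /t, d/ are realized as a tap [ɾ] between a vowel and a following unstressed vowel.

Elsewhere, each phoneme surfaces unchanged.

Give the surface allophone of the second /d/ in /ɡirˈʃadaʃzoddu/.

/d/ — between /o/ and /d/; rule 1 does not apply here → [d].

[d]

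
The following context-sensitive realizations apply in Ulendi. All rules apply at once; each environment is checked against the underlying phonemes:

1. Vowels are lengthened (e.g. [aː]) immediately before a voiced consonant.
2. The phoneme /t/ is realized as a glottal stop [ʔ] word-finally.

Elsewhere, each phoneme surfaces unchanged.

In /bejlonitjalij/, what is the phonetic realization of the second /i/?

/i/ (between /l/ and /j/): before a voiced consonant, so rule 1 applies → [iː].

[iː]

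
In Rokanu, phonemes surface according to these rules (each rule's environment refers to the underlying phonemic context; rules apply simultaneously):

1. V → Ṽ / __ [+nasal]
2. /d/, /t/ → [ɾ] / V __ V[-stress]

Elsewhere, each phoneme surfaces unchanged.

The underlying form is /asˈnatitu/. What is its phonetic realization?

/a/ (word-initial) fails the environment for rule 1, so it stays [a].
/s/ stays [s].
/n/ stays [n].
/a/ — between /n/ and /t/; rule 1 does not apply here → [a].
Rule 2 applies to /t/ (between /a/ and /i/: between a vowel and a following unstressed vowel) → [ɾ].
/i/ (between /t/ and /t/): rule 1 targets it, but not before a nasal consonant → unchanged [i].
/t/ — between /i/ and /u/, between a vowel and a following unstressed vowel — surfaces as [ɾ] (rule 2).
/u/ (word-final) is in the target of rule 1 but the environment (before a nasal consonant) is not met → [u].

[asˈnaɾiɾu]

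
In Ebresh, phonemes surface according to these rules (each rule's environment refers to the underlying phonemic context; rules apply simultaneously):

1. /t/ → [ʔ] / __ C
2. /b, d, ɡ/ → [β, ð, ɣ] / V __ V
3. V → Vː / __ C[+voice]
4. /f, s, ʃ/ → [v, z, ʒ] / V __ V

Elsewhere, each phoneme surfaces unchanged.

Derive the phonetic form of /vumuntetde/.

/v/ stays [v].
/u/ (between /v/ and /m/) occurs before a voiced consonant → [uː] by rule 3.
/m/ — not in any rule's target class → [m].
/u/ meets the environment for rule 3 (before a voiced consonant) → [uː].
/n/ (between /u/ and /t/): no rule targets it → [n].
/t/ — between /n/ and /e/; rule 1 does not apply here → [t].
/e/ — between /t/ and /t/; rule 3 does not apply here → [e].
/t/ (between /e/ and /d/): immediately before a consonant, so rule 1 applies → [ʔ].
/d/ (between /t/ and /e/) fails the environment for rule 2, so it stays [d].
/e/ (word-final): rule 3 targets it, but not before a voiced consonant → unchanged [e].

[vuːmuːnteʔde]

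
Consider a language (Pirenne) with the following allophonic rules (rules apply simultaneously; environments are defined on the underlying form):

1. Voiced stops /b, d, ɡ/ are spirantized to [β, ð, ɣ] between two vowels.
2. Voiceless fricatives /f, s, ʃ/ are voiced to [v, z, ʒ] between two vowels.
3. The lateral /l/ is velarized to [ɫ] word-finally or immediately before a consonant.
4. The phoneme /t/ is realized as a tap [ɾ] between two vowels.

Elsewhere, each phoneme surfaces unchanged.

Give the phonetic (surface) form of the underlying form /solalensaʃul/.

[solalensaʒuɫ]

/s/ (word-initial): rule 2 targets it, but not between two vowels → unchanged [s].
/o/ (between /s/ and /l/): no rule targets it → [o].
/l/ (between /o/ and /a/): rule 3 targets it, but not word-finally or immediately before a consonant → unchanged [l].
/a/ (between /l/ and /l/): no rule targets it → [a].
/l/ (between /a/ and /e/) is in the target of rule 3 but the environment (word-finally or immediately before a consonant) is not met → [l].
/e/ (between /l/ and /n/): no rule targets it → [e].
/n/ — not in any rule's target class → [n].
/s/ (between /n/ and /a/) is in the target of rule 2 but the environment (between two vowels) is not met → [s].
/a/ (between /s/ and /ʃ/): no rule targets it → [a].
/ʃ/ (between /a/ and /u/) occurs between two vowels → [ʒ] by rule 2.
/u/ (between /ʃ/ and /l/) is unaffected → [u].
/l/ (word-final): word-finally or immediately before a consonant, so rule 3 applies → [ɫ].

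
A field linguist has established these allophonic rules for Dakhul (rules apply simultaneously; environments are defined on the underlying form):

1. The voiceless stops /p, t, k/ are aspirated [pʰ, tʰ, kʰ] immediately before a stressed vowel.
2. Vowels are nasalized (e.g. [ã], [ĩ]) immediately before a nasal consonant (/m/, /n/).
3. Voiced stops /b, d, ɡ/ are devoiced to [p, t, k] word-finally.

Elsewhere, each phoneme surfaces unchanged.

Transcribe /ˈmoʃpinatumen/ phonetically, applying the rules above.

[ˈmoʃpĩnatũmẽn]

/m/ — not in any rule's target class → [m].
/o/ (between /m/ and /ʃ/): rule 2 targets it, but not before a nasal consonant → unchanged [o].
/ʃ/ — not in any rule's target class → [ʃ].
/p/ (between /ʃ/ and /i/) is in the target of rule 1 but the environment (immediately before a stressed vowel) is not met → [p].
/i/ (between /p/ and /n/) occurs before a nasal consonant → [ĩ] by rule 2.
/n/ (between /i/ and /a/): no rule targets it → [n].
/a/ (between /n/ and /t/): rule 2 targets it, but not before a nasal consonant → unchanged [a].
/t/ (between /a/ and /u/) is in the target of rule 1 but the environment (immediately before a stressed vowel) is not met → [t].
/u/ (between /t/ and /m/): before a nasal consonant, so rule 2 applies → [ũ].
/m/ (between /u/ and /e/): no rule targets it → [m].
/e/ meets the environment for rule 2 (before a nasal consonant) → [ẽ].
/n/ (word-final) is unaffected → [n].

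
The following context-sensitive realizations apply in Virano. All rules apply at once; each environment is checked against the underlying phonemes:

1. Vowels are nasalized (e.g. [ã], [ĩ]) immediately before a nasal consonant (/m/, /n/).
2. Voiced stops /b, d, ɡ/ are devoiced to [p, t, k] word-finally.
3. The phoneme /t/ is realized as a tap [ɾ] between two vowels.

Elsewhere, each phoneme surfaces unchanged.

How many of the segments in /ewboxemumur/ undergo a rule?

2

Segments that undergo a rule: /e/ → [ẽ] (rule 1); /u/ → [ũ] (rule 1).
All other segments surface unchanged.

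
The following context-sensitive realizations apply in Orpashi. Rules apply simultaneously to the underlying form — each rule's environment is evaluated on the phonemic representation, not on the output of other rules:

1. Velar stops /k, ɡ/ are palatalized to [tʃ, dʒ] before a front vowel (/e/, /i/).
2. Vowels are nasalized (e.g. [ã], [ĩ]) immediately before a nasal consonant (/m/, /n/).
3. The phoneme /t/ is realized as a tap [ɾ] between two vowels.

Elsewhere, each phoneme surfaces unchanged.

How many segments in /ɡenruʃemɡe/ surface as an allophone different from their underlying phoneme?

Segments that undergo a rule: /ɡ/ → [dʒ] (rule 1); /e/ → [ẽ] (rule 2); /e/ → [ẽ] (rule 2); /ɡ/ → [dʒ] (rule 1).
All other segments surface unchanged.

4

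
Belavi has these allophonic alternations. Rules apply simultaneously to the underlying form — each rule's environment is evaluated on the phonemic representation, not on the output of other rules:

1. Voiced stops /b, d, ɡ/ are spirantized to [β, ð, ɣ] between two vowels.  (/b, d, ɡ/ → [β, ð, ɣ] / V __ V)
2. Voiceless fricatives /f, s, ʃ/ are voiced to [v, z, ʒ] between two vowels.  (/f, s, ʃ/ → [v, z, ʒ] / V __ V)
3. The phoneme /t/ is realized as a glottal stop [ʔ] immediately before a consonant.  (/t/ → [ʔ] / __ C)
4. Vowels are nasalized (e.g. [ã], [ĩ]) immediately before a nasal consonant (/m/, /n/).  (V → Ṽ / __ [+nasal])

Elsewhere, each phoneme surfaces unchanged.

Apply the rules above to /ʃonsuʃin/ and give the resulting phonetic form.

[ʃõnsuʒĩn]

/ʃ/ (word-initial) fails the environment for rule 2, so it stays [ʃ].
/o/ meets the environment for rule 4 (before a nasal consonant) → [õ].
/s/ (between /n/ and /u/): rule 2 targets it, but not between two vowels → unchanged [s].
/u/ (between /s/ and /ʃ/) fails the environment for rule 4, so it stays [u].
Rule 2 applies to /ʃ/ (between /u/ and /i/: between two vowels) → [ʒ].
Rule 4 applies to /i/ (between /ʃ/ and /n/: before a nasal consonant) → [ĩ].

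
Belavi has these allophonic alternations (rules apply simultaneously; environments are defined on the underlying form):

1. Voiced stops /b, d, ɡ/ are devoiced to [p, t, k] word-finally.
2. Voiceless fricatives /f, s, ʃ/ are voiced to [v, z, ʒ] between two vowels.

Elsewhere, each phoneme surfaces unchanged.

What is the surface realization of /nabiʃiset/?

/n/ — not in any rule's target class → [n].
/a/ (between /n/ and /b/): no rule targets it → [a].
/b/ (between /a/ and /i/): rule 1 targets it, but not word-finally → unchanged [b].
/i/ (between /b/ and /ʃ/) is unaffected → [i].
/ʃ/ — between /i/ and /i/, between two vowels — surfaces as [ʒ] (rule 2).
/i/ stays [i].
/s/ meets the environment for rule 2 (between two vowels) → [z].
/e/ stays [e].
/t/ — not in any rule's target class → [t].

[nabiʒizet]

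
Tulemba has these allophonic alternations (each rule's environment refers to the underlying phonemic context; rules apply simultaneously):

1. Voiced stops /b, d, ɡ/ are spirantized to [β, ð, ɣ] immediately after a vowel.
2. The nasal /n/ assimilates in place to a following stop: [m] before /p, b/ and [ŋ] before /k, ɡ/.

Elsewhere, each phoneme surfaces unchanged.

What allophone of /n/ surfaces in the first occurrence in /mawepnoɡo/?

/n/ (between /p/ and /o/) fails the environment for rule 2, so it stays [n].

[n]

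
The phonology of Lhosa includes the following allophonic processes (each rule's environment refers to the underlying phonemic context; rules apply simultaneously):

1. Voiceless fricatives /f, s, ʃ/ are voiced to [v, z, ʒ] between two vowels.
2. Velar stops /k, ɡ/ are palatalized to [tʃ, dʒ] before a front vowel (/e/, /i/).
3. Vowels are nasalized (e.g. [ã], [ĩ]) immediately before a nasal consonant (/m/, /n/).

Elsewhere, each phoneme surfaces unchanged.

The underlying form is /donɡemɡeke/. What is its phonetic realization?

/d/ (word-initial) is unaffected → [d].
/o/ — between /d/ and /n/, before a nasal consonant — surfaces as [õ] (rule 3).
/n/ (between /o/ and /ɡ/) is unaffected → [n].
/ɡ/ (between /n/ and /e/): before a front vowel, so rule 2 applies → [dʒ].
/e/ (between /ɡ/ and /m/): before a nasal consonant, so rule 3 applies → [ẽ].
/m/ stays [m].
Rule 2 applies to /ɡ/ (between /m/ and /e/: before a front vowel) → [dʒ].
/e/ (between /ɡ/ and /k/): rule 3 targets it, but not before a nasal consonant → unchanged [e].
/k/ meets the environment for rule 2 (before a front vowel) → [tʃ].
/e/ — word-final; rule 3 does not apply here → [e].

[dõndʒẽmdʒetʃe]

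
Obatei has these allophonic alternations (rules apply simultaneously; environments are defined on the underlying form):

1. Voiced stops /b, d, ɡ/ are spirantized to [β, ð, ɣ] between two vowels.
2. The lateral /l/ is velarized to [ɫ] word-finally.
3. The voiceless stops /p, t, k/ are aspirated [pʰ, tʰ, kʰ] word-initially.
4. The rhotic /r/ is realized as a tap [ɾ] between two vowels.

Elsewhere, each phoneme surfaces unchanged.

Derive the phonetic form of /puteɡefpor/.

/p/ (word-initial) occurs word-initially → [pʰ] by rule 3.
/t/ (between /u/ and /e/): rule 3 targets it, but not word-initially → unchanged [t].
Rule 1 applies to /ɡ/ (between /e/ and /e/: between two vowels) → [ɣ].
/p/ (between /f/ and /o/) is in the target of rule 3 but the environment (word-initially) is not met → [p].
/r/ — word-final; rule 4 does not apply here → [r].

[pʰuteɣefpor]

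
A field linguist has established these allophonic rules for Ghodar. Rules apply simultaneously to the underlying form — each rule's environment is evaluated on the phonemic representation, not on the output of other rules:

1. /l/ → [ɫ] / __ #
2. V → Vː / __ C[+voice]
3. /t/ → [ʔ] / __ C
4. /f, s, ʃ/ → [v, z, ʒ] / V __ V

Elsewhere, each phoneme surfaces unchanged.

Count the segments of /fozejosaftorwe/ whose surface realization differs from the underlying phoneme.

Segments that undergo a rule: /o/ → [oː] (rule 2); /e/ → [eː] (rule 2); /s/ → [z] (rule 4); /o/ → [oː] (rule 2).
All other segments surface unchanged.

4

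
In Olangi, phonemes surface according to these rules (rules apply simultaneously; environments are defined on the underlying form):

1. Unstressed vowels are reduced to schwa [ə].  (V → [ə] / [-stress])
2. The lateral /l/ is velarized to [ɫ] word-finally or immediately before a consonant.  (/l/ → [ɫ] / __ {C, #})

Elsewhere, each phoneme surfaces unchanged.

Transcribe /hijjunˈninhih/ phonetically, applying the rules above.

[həjjənˈninhəh]

/h/ — not in any rule's target class → [h].
Rule 1 applies to /i/ (between /h/ and /j/: in an unstressed syllable) → [ə].
/j/ — not in any rule's target class → [j].
/j/ (between /j/ and /u/): no rule targets it → [j].
/u/ (between /j/ and /n/): in an unstressed syllable, so rule 1 applies → [ə].
/n/ (between /u/ and /n/): no rule targets it → [n].
/n/ (between /n/ and /i/) is unaffected → [n].
/i/ — between /n/ and /n/; rule 1 does not apply here → [i].
/n/ stays [n].
/h/ (between /n/ and /i/) is unaffected → [h].
/i/ meets the environment for rule 1 (in an unstressed syllable) → [ə].
/h/ (word-final) is unaffected → [h].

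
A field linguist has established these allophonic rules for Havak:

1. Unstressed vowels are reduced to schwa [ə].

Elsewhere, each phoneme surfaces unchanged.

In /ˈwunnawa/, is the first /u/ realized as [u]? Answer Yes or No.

Yes

/u/ — between /w/ and /n/; rule 1 does not apply here → [u].
The actual realization is [u], which matches [u].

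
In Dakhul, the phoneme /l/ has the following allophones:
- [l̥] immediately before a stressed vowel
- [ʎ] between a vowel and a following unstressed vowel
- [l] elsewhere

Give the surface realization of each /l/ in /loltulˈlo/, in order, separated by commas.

[l], [l], [l], [l̥]

Occurrence 1 (position 1): no conditioning environment matches → elsewhere allophone [l].
Occurrence 2 (position 3): no conditioning environment matches → elsewhere allophone [l].
Occurrence 3 (position 6): no conditioning environment matches → elsewhere allophone [l].
Occurrence 4 (position 7): immediately before a stressed vowel → [l̥].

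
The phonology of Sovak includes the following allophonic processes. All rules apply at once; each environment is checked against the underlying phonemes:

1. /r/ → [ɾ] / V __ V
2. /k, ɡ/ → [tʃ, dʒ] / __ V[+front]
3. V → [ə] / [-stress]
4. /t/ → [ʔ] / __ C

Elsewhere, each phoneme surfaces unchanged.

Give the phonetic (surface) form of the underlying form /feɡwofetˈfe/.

[fəɡwəfəʔˈfe]

/e/ (between /f/ and /ɡ/): in an unstressed syllable, so rule 3 applies → [ə].
/ɡ/ (between /e/ and /w/) fails the environment for rule 2, so it stays [ɡ].
/o/ meets the environment for rule 3 (in an unstressed syllable) → [ə].
/e/ — between /f/ and /t/, in an unstressed syllable — surfaces as [ə] (rule 3).
Rule 4 applies to /t/ (between /e/ and /f/: immediately before a consonant) → [ʔ].
/e/ (word-final) fails the environment for rule 3, so it stays [e].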